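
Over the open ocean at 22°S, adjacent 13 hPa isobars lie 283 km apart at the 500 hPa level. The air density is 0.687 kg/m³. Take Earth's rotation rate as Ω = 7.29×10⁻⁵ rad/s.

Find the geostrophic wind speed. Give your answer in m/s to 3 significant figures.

122 m/s

Coriolis parameter at 22°S:
f = 2Ω sin φ = 2 × 7.29×10⁻⁵ × sin 22° = 5.46×10⁻⁵ s⁻¹
Pressure gradient: |∂P/∂n| = 1300 Pa / 283000 m = 4.59×10⁻³ Pa/m
Geostrophic balance (pressure-gradient force = Coriolis force):
V_g = (1/(fρ)) |∂P/∂n| = 4.59×10⁻³ / (5.46×10⁻⁵ × 0.687) = 122 m/s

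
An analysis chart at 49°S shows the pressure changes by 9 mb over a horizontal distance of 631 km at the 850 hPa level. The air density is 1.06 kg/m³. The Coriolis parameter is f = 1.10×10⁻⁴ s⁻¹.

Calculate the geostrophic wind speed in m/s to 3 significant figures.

Pressure gradient: |∂P/∂n| = 900 Pa / 631000 m = 1.43×10⁻³ Pa/m
Geostrophic balance (pressure-gradient force = Coriolis force):
V_g = (1/(fρ)) |∂P/∂n| = 1.43×10⁻³ / (1.10×10⁻⁴ × 1.06) = 12.2 m/s

12.2 m/s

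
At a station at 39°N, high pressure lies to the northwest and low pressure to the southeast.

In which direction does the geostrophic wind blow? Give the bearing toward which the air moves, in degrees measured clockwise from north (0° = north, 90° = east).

The pressure-gradient force points toward the southeast (bearing 135°).
Geostrophic balance: in the Northern Hemisphere the Coriolis force deflects motion to the right, so the geostrophic wind blows 90° to the right of the pressure-gradient force (low pressure on the left).
Rotating 135° by 90° clockwise gives 225° — the wind blows toward the southwest.

225°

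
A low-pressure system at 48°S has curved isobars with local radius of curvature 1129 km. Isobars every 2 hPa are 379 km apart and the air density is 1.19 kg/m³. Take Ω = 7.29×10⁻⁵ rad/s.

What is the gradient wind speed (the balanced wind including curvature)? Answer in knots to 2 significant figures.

Coriolis parameter at 48°S:
f = 2Ω sin φ = 2 × 7.29×10⁻⁵ × sin 48° = 1.08×10⁻⁴ s⁻¹
Pressure gradient: |∂P/∂n| = 200 Pa / 379000 m = 5.28×10⁻⁴ Pa/m
Geostrophic speed: V_g = |∂P/∂n|/(fρ) = 5.28×10⁻⁴/(1.08×10⁻⁴ × 1.19) = 4.09 m/s
Around a low, centrifugal force acts outward with Coriolis, so pressure-gradient force balances both:
(1/ρ)|∂P/∂n| = fV + V²/R  →  V² + fR·V − fR·V_g = 0
With fR = 1.08×10⁻⁴ × 1129×10³ m = 122 m/s:
V = [−fR + √((fR)² + 4 fR V_g)]/2 = [−122 + √(122² + 4×122×4.09)]/2 = 3.96 m/s
Subgeostrophic (V < V_g = 4.09 m/s), as expected around a low.
Converting: 3.96 m/s × 1.944 = 7.7 knots

7.7 knots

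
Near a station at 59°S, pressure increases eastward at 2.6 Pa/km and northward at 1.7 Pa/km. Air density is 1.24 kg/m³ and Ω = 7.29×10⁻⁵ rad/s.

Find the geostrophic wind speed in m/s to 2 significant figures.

Coriolis parameter at 59°S:
f = 2Ω sin φ = 2 × 7.29×10⁻⁵ × sin 59° = 1.25×10⁻⁴ s⁻¹
In the Southern Hemisphere f is negative: f = −1.25×10⁻⁴ s⁻¹.
Component geostrophic relations (x east, y north):
u_g = −(1/(fρ)) ∂P/∂y,  v_g = (1/(fρ)) ∂P/∂x
u_g = −(1.7×10⁻³)/(−1.25×10⁻⁴ × 1.24) = 11.0 m/s;  v_g = (2.6×10⁻³)/(−1.25×10⁻⁴ × 1.24) = −16.8 m/s
|V_g| = √(u_g² + v_g²) = 20.0 m/s

20 m/s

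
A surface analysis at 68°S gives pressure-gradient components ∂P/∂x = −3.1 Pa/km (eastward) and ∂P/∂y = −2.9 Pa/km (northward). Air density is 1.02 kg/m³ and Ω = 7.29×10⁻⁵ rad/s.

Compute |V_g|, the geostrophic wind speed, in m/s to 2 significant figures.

Coriolis parameter at 68°S:
f = 2Ω sin φ = 2 × 7.29×10⁻⁵ × sin 68° = 1.35×10⁻⁴ s⁻¹
In the Southern Hemisphere f is negative: f = −1.35×10⁻⁴ s⁻¹.
Component geostrophic relations (x east, y north):
u_g = −(1/(fρ)) ∂P/∂y,  v_g = (1/(fρ)) ∂P/∂x
u_g = −(−2.9×10⁻³)/(−1.35×10⁻⁴ × 1.02) = −21.0 m/s;  v_g = (−3.1×10⁻³)/(−1.35×10⁻⁴ × 1.02) = 22.5 m/s
|V_g| = √(u_g² + v_g²) = 30.8 m/s

31 m/s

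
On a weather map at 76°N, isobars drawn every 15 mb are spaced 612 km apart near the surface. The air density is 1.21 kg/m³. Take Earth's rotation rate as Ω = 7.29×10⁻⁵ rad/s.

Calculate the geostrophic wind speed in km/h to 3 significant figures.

Coriolis parameter at 76°N:
f = 2Ω sin φ = 2 × 7.29×10⁻⁵ × sin 76° = 1.41×10⁻⁴ s⁻¹
Pressure gradient: |∂P/∂n| = 1500 Pa / 612000 m = 2.45×10⁻³ Pa/m
Geostrophic balance (pressure-gradient force = Coriolis force):
V_g = (1/(fρ)) |∂P/∂n| = 2.45×10⁻³ / (1.41×10⁻⁴ × 1.21) = 14.3 m/s
Converting: 14.3 m/s × 3.6 = 51.5 km/h

51.5 km/h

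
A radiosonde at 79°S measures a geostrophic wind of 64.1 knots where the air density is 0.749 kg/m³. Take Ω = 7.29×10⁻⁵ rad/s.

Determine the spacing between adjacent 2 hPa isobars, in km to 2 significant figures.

57 km

Coriolis parameter at 79°S:
f = 2Ω sin φ = 2 × 7.29×10⁻⁵ × sin 79° = 1.43×10⁻⁴ s⁻¹
Wind speed in SI: 64.1 knots = 33.0 m/s
Geostrophic balance rearranged: |∂P/∂n| = f ρ V_g
|∂P/∂n| = 1.43×10⁻⁴ × 0.749 × 33.0 = 3.53×10⁻³ Pa/m
Isobar spacing: Δn = ΔP/|∂P/∂n| = 200 Pa / 3.53×10⁻³ Pa/m = 56578 m ≈ 57 km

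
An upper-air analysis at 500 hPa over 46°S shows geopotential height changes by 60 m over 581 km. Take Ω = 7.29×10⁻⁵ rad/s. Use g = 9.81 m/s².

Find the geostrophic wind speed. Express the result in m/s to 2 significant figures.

9.7 m/s

Coriolis parameter at 46°S:
f = 2Ω sin φ = 2 × 7.29×10⁻⁵ × sin 46° = 1.05×10⁻⁴ s⁻¹
Height gradient: |∂Z/∂n| = 60 m / 581000 m = 1.03×10⁻⁴
On a pressure surface, geostrophic balance gives V_g = (g/f)|∂Z/∂n|:
V_g = 9.81 × 1.03×10⁻⁴ / 1.05×10⁻⁴ = 9.66 m/s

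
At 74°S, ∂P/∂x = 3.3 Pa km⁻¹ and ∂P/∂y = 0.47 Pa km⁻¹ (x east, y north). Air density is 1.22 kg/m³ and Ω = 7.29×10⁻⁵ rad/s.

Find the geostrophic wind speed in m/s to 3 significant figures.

Coriolis parameter at 74°S:
f = 2Ω sin φ = 2 × 7.29×10⁻⁵ × sin 74° = 1.40×10⁻⁴ s⁻¹
In the Southern Hemisphere f is negative: f = −1.40×10⁻⁴ s⁻¹.
Component geostrophic relations (x east, y north):
u_g = −(1/(fρ)) ∂P/∂y,  v_g = (1/(fρ)) ∂P/∂x
u_g = −(0.47×10⁻³)/(−1.40×10⁻⁴ × 1.22) = 2.75 m/s;  v_g = (3.3×10⁻³)/(−1.40×10⁻⁴ × 1.22) = −19.3 m/s
|V_g| = √(u_g² + v_g²) = 19.5 m/s

19.5 m/s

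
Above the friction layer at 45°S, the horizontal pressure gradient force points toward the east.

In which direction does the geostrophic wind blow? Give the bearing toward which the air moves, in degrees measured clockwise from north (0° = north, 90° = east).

000°

The pressure-gradient force points toward the east (bearing 090°).
Geostrophic balance: in the Southern Hemisphere the Coriolis force deflects motion to the left, so the geostrophic wind blows 90° to the left of the pressure-gradient force (low pressure on the right).
Rotating 090° by 90° counterclockwise gives 000° — the wind blows toward the north.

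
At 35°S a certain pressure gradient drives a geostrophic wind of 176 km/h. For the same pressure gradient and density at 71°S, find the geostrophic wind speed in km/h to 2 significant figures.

With the same pressure gradient and density, V_g ∝ 1/f ∝ 1/sin φ.
V₂ = V₁ · sin φ₁ / sin φ₂ = 176 × sin 35° / sin 71°
V₂ = 176 × 0.5736/0.9455 = 110 km/h

110 km/h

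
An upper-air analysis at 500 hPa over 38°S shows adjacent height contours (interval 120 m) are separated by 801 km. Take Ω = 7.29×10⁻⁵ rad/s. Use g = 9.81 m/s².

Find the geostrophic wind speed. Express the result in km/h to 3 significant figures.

58.9 km/h

Coriolis parameter at 38°S:
f = 2Ω sin φ = 2 × 7.29×10⁻⁵ × sin 38° = 8.98×10⁻⁵ s⁻¹
Height gradient: |∂Z/∂n| = 120 m / 801000 m = 1.50×10⁻⁴
On a pressure surface, geostrophic balance gives V_g = (g/f)|∂Z/∂n|:
V_g = 9.81 × 1.50×10⁻⁴ / 8.98×10⁻⁵ = 16.4 m/s
Converting: 16.4 m/s × 3.6 = 58.9 km/h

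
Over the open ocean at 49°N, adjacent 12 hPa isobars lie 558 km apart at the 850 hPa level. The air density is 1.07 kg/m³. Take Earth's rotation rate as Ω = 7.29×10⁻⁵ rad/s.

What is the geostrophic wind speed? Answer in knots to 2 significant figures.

Coriolis parameter at 49°N:
f = 2Ω sin φ = 2 × 7.29×10⁻⁵ × sin 49° = 1.10×10⁻⁴ s⁻¹
Pressure gradient: |∂P/∂n| = 1200 Pa / 558000 m = 2.15×10⁻³ Pa/m
Geostrophic balance (pressure-gradient force = Coriolis force):
V_g = (1/(fρ)) |∂P/∂n| = 2.15×10⁻³ / (1.10×10⁻⁴ × 1.07) = 18.3 m/s
Converting: 18.3 m/s × 1.944 = 36 knots

36 knots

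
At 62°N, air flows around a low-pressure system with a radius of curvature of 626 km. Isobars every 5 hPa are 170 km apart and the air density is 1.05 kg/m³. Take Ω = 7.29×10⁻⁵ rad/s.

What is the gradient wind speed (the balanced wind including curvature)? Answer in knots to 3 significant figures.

34.6 knots

Coriolis parameter at 62°N:
f = 2Ω sin φ = 2 × 7.29×10⁻⁵ × sin 62° = 1.29×10⁻⁴ s⁻¹
Pressure gradient: |∂P/∂n| = 500 Pa / 170000 m = 2.94×10⁻³ Pa/m
Geostrophic speed: V_g = |∂P/∂n|/(fρ) = 2.94×10⁻³/(1.29×10⁻⁴ × 1.05) = 21.8 m/s
Around a low, centrifugal force acts outward with Coriolis, so pressure-gradient force balances both:
(1/ρ)|∂P/∂n| = fV + V²/R  →  V² + fR·V − fR·V_g = 0
With fR = 1.29×10⁻⁴ × 626×10³ m = 80.6 m/s:
V = [−fR + √((fR)² + 4 fR V_g)]/2 = [−80.6 + √(80.6² + 4×80.6×21.8)]/2 = 17.8 m/s
Subgeostrophic (V < V_g = 21.8 m/s), as expected around a low.
Converting: 17.8 m/s × 1.944 = 34.6 knots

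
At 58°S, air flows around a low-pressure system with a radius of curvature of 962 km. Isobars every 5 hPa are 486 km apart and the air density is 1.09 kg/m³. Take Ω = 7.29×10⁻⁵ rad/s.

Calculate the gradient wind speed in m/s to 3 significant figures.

7.20 m/s

Coriolis parameter at 58°S:
f = 2Ω sin φ = 2 × 7.29×10⁻⁵ × sin 58° = 1.24×10⁻⁴ s⁻¹
Pressure gradient: |∂P/∂n| = 500 Pa / 486000 m = 1.03×10⁻³ Pa/m
Geostrophic speed: V_g = |∂P/∂n|/(fρ) = 1.03×10⁻³/(1.24×10⁻⁴ × 1.09) = 7.63 m/s
Around a low, centrifugal force acts outward with Coriolis, so pressure-gradient force balances both:
(1/ρ)|∂P/∂n| = fV + V²/R  →  V² + fR·V − fR·V_g = 0
With fR = 1.24×10⁻⁴ × 962×10³ m = 119 m/s:
V = [−fR + √((fR)² + 4 fR V_g)]/2 = [−119 + √(119² + 4×119×7.63)]/2 = 7.2 m/s
Subgeostrophic (V < V_g = 7.63 m/s), as expected around a low.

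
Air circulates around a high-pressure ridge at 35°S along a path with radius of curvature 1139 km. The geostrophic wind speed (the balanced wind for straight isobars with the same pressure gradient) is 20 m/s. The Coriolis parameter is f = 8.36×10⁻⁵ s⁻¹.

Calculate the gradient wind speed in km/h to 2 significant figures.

100 km/h

Around a high, pressure-gradient force acts outward with centrifugal, so Coriolis balances both:
fV = (1/ρ)|∂P/∂n| + V²/R  →  V² − fR·V + fR·V_g = 0
With fR = 8.36×10⁻⁵ × 1139×10³ m = 95.2 m/s:
V = [fR − √((fR)² − 4 fR V_g)]/2 = [95.2 − √(95.2² − 4×95.2×20)]/2 = 28.6 m/s
Supergeostrophic (V > V_g = 20 m/s), as expected around a high.
Converting: 28.6 m/s × 3.6 = 100 km/h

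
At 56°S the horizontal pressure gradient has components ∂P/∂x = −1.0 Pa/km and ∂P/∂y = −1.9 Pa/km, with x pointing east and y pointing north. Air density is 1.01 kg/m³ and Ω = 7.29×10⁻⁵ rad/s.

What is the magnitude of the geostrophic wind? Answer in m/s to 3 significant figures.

Coriolis parameter at 56°S:
f = 2Ω sin φ = 2 × 7.29×10⁻⁵ × sin 56° = 1.21×10⁻⁴ s⁻¹
In the Southern Hemisphere f is negative: f = −1.21×10⁻⁴ s⁻¹.
Component geostrophic relations (x east, y north):
u_g = −(1/(fρ)) ∂P/∂y,  v_g = (1/(fρ)) ∂P/∂x
u_g = −(−1.9×10⁻³)/(−1.21×10⁻⁴ × 1.01) = −15.6 m/s;  v_g = (−1.0×10⁻³)/(−1.21×10⁻⁴ × 1.01) = 8.19 m/s
|V_g| = √(u_g² + v_g²) = 17.6 m/s

17.6 m/s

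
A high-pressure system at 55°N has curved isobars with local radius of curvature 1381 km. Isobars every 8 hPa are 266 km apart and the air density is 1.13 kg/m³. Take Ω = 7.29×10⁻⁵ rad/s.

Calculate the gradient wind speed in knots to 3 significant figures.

Coriolis parameter at 55°N:
f = 2Ω sin φ = 2 × 7.29×10⁻⁵ × sin 55° = 1.19×10⁻⁴ s⁻¹
Pressure gradient: |∂P/∂n| = 800 Pa / 266000 m = 3.01×10⁻³ Pa/m
Geostrophic speed: V_g = |∂P/∂n|/(fρ) = 3.01×10⁻³/(1.19×10⁻⁴ × 1.13) = 22.3 m/s
Around a high, pressure-gradient force acts outward with centrifugal, so Coriolis balances both:
fV = (1/ρ)|∂P/∂n| + V²/R  →  V² − fR·V + fR·V_g = 0
With fR = 1.19×10⁻⁴ × 1381×10³ m = 165 m/s:
V = [fR − √((fR)² − 4 fR V_g)]/2 = [165 − √(165² − 4×165×22.3)]/2 = 26.6 m/s
Supergeostrophic (V > V_g = 22.3 m/s), as expected around a high.
Converting: 26.6 m/s × 1.944 = 51.6 knots

51.6 knots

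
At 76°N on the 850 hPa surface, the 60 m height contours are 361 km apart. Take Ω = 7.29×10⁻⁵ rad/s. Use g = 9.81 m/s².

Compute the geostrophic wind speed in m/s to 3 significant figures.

Coriolis parameter at 76°N:
f = 2Ω sin φ = 2 × 7.29×10⁻⁵ × sin 76° = 1.41×10⁻⁴ s⁻¹
Height gradient: |∂Z/∂n| = 60 m / 361000 m = 1.66×10⁻⁴
On a pressure surface, geostrophic balance gives V_g = (g/f)|∂Z/∂n|:
V_g = 9.81 × 1.66×10⁻⁴ / 1.41×10⁻⁴ = 11.5 m/s

11.5 m/s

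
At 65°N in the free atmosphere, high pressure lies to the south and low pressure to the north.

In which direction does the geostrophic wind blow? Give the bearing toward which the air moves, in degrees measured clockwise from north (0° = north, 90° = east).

090°

The pressure-gradient force points toward the north (bearing 000°).
Geostrophic balance: in the Northern Hemisphere the Coriolis force deflects motion to the right, so the geostrophic wind blows 90° to the right of the pressure-gradient force (low pressure on the left).
Rotating 000° by 90° clockwise gives 090° — the wind blows toward the east.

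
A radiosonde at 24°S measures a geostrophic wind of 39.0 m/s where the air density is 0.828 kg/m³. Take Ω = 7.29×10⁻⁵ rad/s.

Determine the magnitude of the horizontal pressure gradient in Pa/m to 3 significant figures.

Coriolis parameter at 24°S:
f = 2Ω sin φ = 2 × 7.29×10⁻⁵ × sin 24° = 5.93×10⁻⁵ s⁻¹
Geostrophic balance rearranged: |∂P/∂n| = f ρ V_g
|∂P/∂n| = 5.93×10⁻⁵ × 0.828 × 39.0 = 1.91×10⁻³ Pa/m

1.91×10⁻³ Pa/m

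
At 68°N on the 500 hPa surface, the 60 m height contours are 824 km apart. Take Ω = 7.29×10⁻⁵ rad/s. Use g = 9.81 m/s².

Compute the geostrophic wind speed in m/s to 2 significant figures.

5.3 m/s

Coriolis parameter at 68°N:
f = 2Ω sin φ = 2 × 7.29×10⁻⁵ × sin 68° = 1.35×10⁻⁴ s⁻¹
Height gradient: |∂Z/∂n| = 60 m / 824000 m = 7.28×10⁻⁵
On a pressure surface, geostrophic balance gives V_g = (g/f)|∂Z/∂n|:
V_g = 9.81 × 7.28×10⁻⁵ / 1.35×10⁻⁴ = 5.28 m/s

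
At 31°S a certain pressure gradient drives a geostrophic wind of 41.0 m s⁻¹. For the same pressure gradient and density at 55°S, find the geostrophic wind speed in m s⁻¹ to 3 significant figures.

With the same pressure gradient and density, V_g ∝ 1/f ∝ 1/sin φ.
V₂ = V₁ · sin φ₁ / sin φ₂ = 41.0 × sin 31° / sin 55°
V₂ = 41.0 × 0.5150/0.8192 = 25.8 m s⁻¹

25.8 m s⁻¹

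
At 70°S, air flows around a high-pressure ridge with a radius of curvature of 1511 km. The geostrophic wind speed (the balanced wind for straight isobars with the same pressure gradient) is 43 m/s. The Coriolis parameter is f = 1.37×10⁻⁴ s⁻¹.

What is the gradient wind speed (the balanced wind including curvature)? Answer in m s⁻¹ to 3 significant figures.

Around a high, pressure-gradient force acts outward with centrifugal, so Coriolis balances both:
fV = (1/ρ)|∂P/∂n| + V²/R  →  V² − fR·V + fR·V_g = 0
With fR = 1.37×10⁻⁴ × 1511×10³ m = 207 m/s:
V = [fR − √((fR)² − 4 fR V_g)]/2 = [207 − √(207² − 4×207×43)]/2 = 60.9 m/s
Supergeostrophic (V > V_g = 43 m/s), as expected around a high.

60.9 m s⁻¹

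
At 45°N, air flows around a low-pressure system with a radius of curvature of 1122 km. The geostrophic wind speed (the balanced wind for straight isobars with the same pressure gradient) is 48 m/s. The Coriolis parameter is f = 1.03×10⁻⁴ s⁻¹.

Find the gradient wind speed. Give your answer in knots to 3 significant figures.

70.9 knots

Around a low, centrifugal force acts outward with Coriolis, so pressure-gradient force balances both:
(1/ρ)|∂P/∂n| = fV + V²/R  →  V² + fR·V − fR·V_g = 0
With fR = 1.03×10⁻⁴ × 1122×10³ m = 116 m/s:
V = [−fR + √((fR)² + 4 fR V_g)]/2 = [−116 + √(116² + 4×116×48)]/2 = 36.5 m/s
Subgeostrophic (V < V_g = 48 m/s), as expected around a low.
Converting: 36.5 m/s × 1.944 = 70.9 knots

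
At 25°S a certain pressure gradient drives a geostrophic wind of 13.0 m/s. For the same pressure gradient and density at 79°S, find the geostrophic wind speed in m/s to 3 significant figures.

With the same pressure gradient and density, V_g ∝ 1/f ∝ 1/sin φ.
V₂ = V₁ · sin φ₁ / sin φ₂ = 13.0 × sin 25° / sin 79°
V₂ = 13.0 × 0.4226/0.9816 = 5.60 m/s

5.60 m/s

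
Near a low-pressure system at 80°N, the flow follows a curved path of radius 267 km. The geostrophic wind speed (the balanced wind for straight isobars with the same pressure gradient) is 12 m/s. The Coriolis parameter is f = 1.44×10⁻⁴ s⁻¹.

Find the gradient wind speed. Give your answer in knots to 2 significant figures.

19 knots

Around a low, centrifugal force acts outward with Coriolis, so pressure-gradient force balances both:
(1/ρ)|∂P/∂n| = fV + V²/R  →  V² + fR·V − fR·V_g = 0
With fR = 1.44×10⁻⁴ × 267×10³ m = 38.4 m/s:
V = [−fR + √((fR)² + 4 fR V_g)]/2 = [−38.4 + √(38.4² + 4×38.4×12)]/2 = 9.6 m/s
Subgeostrophic (V < V_g = 12 m/s), as expected around a low.
Converting: 9.6 m/s × 1.944 = 19 knots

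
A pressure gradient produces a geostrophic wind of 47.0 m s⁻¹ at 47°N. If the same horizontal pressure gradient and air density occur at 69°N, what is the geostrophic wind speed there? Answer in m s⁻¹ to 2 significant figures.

37 m s⁻¹

With the same pressure gradient and density, V_g ∝ 1/f ∝ 1/sin φ.
V₂ = V₁ · sin φ₁ / sin φ₂ = 47.0 × sin 47° / sin 69°
V₂ = 47.0 × 0.7314/0.9336 = 37 m s⁻¹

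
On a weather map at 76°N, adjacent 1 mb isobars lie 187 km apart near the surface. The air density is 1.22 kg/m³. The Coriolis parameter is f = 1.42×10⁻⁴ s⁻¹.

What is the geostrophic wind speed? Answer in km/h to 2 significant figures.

11 km/h

Pressure gradient: |∂P/∂n| = 100 Pa / 187000 m = 5.35×10⁻⁴ Pa/m
Geostrophic balance (pressure-gradient force = Coriolis force):
V_g = (1/(fρ)) |∂P/∂n| = 5.35×10⁻⁴ / (1.42×10⁻⁴ × 1.22) = 3.09 m/s
Converting: 3.09 m/s × 3.6 = 11 km/h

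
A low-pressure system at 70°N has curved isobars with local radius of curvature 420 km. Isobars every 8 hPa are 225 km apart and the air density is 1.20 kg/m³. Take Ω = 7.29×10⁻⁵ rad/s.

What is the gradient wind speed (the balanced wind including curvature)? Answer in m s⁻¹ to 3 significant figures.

Coriolis parameter at 70°N:
f = 2Ω sin φ = 2 × 7.29×10⁻⁵ × sin 70° = 1.37×10⁻⁴ s⁻¹
Pressure gradient: |∂P/∂n| = 800 Pa / 225000 m = 3.56×10⁻³ Pa/m
Geostrophic speed: V_g = |∂P/∂n|/(fρ) = 3.56×10⁻³/(1.37×10⁻⁴ × 1.20) = 21.6 m/s
Around a low, centrifugal force acts outward with Coriolis, so pressure-gradient force balances both:
(1/ρ)|∂P/∂n| = fV + V²/R  →  V² + fR·V − fR·V_g = 0
With fR = 1.37×10⁻⁴ × 420×10³ m = 57.5 m/s:
V = [−fR + √((fR)² + 4 fR V_g)]/2 = [−57.5 + √(57.5² + 4×57.5×21.6)]/2 = 16.8 m/s
Subgeostrophic (V < V_g = 21.6 m/s), as expected around a low.

16.8 m s⁻¹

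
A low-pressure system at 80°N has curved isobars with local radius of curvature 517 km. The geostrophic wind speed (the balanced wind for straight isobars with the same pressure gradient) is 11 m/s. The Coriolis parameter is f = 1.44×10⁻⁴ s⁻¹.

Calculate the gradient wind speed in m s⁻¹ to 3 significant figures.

Around a low, centrifugal force acts outward with Coriolis, so pressure-gradient force balances both:
(1/ρ)|∂P/∂n| = fV + V²/R  →  V² + fR·V − fR·V_g = 0
With fR = 1.44×10⁻⁴ × 517×10³ m = 74.4 m/s:
V = [−fR + √((fR)² + 4 fR V_g)]/2 = [−74.4 + √(74.4² + 4×74.4×11)]/2 = 9.73 m/s
Subgeostrophic (V < V_g = 11 m/s), as expected around a low.

9.73 m s⁻¹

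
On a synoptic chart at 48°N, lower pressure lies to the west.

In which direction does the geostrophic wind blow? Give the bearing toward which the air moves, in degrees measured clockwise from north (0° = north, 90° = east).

The pressure-gradient force points toward the west (bearing 270°).
Geostrophic balance: in the Northern Hemisphere the Coriolis force deflects motion to the right, so the geostrophic wind blows 90° to the right of the pressure-gradient force (low pressure on the left).
Rotating 270° by 90° clockwise gives 000° — the wind blows toward the north.

000°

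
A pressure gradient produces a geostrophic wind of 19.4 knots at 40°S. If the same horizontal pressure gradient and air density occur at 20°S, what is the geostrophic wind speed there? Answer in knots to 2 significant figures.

36 knots

With the same pressure gradient and density, V_g ∝ 1/f ∝ 1/sin φ.
V₂ = V₁ · sin φ₁ / sin φ₂ = 19.4 × sin 40° / sin 20°
V₂ = 19.4 × 0.6428/0.3420 = 36 knots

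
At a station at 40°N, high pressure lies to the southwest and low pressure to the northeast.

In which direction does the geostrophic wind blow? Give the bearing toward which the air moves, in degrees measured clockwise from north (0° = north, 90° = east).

The pressure-gradient force points toward the northeast (bearing 045°).
Geostrophic balance: in the Northern Hemisphere the Coriolis force deflects motion to the right, so the geostrophic wind blows 90° to the right of the pressure-gradient force (low pressure on the left).
Rotating 045° by 90° clockwise gives 135° — the wind blows toward the southeast.

135°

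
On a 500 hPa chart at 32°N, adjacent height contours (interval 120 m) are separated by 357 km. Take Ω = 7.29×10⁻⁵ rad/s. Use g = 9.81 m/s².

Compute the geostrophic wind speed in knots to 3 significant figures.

83.0 knots

Coriolis parameter at 32°N:
f = 2Ω sin φ = 2 × 7.29×10⁻⁵ × sin 32° = 7.73×10⁻⁵ s⁻¹
Height gradient: |∂Z/∂n| = 120 m / 357000 m = 3.36×10⁻⁴
On a pressure surface, geostrophic balance gives V_g = (g/f)|∂Z/∂n|:
V_g = 9.81 × 3.36×10⁻⁴ / 7.73×10⁻⁵ = 42.7 m/s
Converting: 42.7 m/s × 1.944 = 83.0 knots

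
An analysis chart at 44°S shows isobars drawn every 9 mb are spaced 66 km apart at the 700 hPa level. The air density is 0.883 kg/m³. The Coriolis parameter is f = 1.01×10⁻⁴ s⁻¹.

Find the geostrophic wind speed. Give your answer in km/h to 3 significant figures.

550 km/h

Pressure gradient: |∂P/∂n| = 900 Pa / 66000 m = 1.36×10⁻² Pa/m
Geostrophic balance (pressure-gradient force = Coriolis force):
V_g = (1/(fρ)) |∂P/∂n| = 1.36×10⁻² / (1.01×10⁻⁴ × 0.883) = 153 m/s
Converting: 153 m/s × 3.6 = 550 km/h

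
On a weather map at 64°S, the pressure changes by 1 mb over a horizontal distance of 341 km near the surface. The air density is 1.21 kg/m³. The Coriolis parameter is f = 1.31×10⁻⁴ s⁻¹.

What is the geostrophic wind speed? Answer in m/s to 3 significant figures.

Pressure gradient: |∂P/∂n| = 100 Pa / 341000 m = 2.93×10⁻⁴ Pa/m
Geostrophic balance (pressure-gradient force = Coriolis force):
V_g = (1/(fρ)) |∂P/∂n| = 2.93×10⁻⁴ / (1.31×10⁻⁴ × 1.21) = 1.85 m/s

1.85 m/s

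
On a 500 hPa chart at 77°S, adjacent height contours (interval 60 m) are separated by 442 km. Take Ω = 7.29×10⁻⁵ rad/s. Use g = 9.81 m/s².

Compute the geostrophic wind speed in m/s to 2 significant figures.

Coriolis parameter at 77°S:
f = 2Ω sin φ = 2 × 7.29×10⁻⁵ × sin 77° = 1.42×10⁻⁴ s⁻¹
Height gradient: |∂Z/∂n| = 60 m / 442000 m = 1.36×10⁻⁴
On a pressure surface, geostrophic balance gives V_g = (g/f)|∂Z/∂n|:
V_g = 9.81 × 1.36×10⁻⁴ / 1.42×10⁻⁴ = 9.37 m/s

9.4 m/s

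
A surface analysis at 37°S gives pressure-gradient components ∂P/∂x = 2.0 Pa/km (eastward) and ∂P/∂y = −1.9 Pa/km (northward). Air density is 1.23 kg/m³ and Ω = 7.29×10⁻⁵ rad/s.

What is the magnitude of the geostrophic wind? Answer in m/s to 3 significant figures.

25.6 m/s

Coriolis parameter at 37°S:
f = 2Ω sin φ = 2 × 7.29×10⁻⁵ × sin 37° = 8.77×10⁻⁵ s⁻¹
In the Southern Hemisphere f is negative: f = −8.77×10⁻⁵ s⁻¹.
Component geostrophic relations (x east, y north):
u_g = −(1/(fρ)) ∂P/∂y,  v_g = (1/(fρ)) ∂P/∂x
u_g = −(−1.9×10⁻³)/(−8.77×10⁻⁵ × 1.23) = −17.6 m/s;  v_g = (2.0×10⁻³)/(−8.77×10⁻⁵ × 1.23) = −18.5 m/s
|V_g| = √(u_g² + v_g²) = 25.6 m/s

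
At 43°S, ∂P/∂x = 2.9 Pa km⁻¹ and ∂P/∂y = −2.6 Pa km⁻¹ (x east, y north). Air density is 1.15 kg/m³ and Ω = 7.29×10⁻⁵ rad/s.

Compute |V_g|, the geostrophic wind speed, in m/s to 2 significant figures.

Coriolis parameter at 43°S:
f = 2Ω sin φ = 2 × 7.29×10⁻⁵ × sin 43° = 9.94×10⁻⁵ s⁻¹
In the Southern Hemisphere f is negative: f = −9.94×10⁻⁵ s⁻¹.
Component geostrophic relations (x east, y north):
u_g = −(1/(fρ)) ∂P/∂y,  v_g = (1/(fρ)) ∂P/∂x
u_g = −(−2.6×10⁻³)/(−9.94×10⁻⁵ × 1.15) = −22.7 m/s;  v_g = (2.9×10⁻³)/(−9.94×10⁻⁵ × 1.15) = −25.4 m/s
|V_g| = √(u_g² + v_g²) = 34.1 m/s

34 m/s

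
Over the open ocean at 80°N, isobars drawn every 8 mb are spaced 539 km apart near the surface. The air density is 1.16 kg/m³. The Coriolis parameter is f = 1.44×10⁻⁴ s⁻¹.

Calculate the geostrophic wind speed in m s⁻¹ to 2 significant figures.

Pressure gradient: |∂P/∂n| = 800 Pa / 539000 m = 1.48×10⁻³ Pa/m
Geostrophic balance (pressure-gradient force = Coriolis force):
V_g = (1/(fρ)) |∂P/∂n| = 1.48×10⁻³ / (1.44×10⁻⁴ × 1.16) = 8.89 m/s

8.9 m s⁻¹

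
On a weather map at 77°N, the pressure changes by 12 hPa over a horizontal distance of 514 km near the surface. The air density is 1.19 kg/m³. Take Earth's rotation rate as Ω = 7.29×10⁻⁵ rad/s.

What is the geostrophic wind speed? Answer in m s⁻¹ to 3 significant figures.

Coriolis parameter at 77°N:
f = 2Ω sin φ = 2 × 7.29×10⁻⁵ × sin 77° = 1.42×10⁻⁴ s⁻¹
Pressure gradient: |∂P/∂n| = 1200 Pa / 514000 m = 2.33×10⁻³ Pa/m
Geostrophic balance (pressure-gradient force = Coriolis force):
V_g = (1/(fρ)) |∂P/∂n| = 2.33×10⁻³ / (1.42×10⁻⁴ × 1.19) = 13.8 m/s

13.8 m s⁻¹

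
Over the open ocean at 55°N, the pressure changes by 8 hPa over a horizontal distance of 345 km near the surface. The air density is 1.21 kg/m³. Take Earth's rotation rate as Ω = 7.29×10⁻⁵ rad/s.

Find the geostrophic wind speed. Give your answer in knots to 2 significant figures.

31 knots

Coriolis parameter at 55°N:
f = 2Ω sin φ = 2 × 7.29×10⁻⁵ × sin 55° = 1.19×10⁻⁴ s⁻¹
Pressure gradient: |∂P/∂n| = 800 Pa / 345000 m = 2.32×10⁻³ Pa/m
Geostrophic balance (pressure-gradient force = Coriolis force):
V_g = (1/(fρ)) |∂P/∂n| = 2.32×10⁻³ / (1.19×10⁻⁴ × 1.21) = 16.0 m/s
Converting: 16.0 m/s × 1.944 = 31 knots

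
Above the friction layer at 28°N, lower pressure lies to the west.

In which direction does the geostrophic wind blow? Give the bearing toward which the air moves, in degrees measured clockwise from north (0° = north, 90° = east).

000°

The pressure-gradient force points toward the west (bearing 270°).
Geostrophic balance: in the Northern Hemisphere the Coriolis force deflects motion to the right, so the geostrophic wind blows 90° to the right of the pressure-gradient force (low pressure on the left).
Rotating 270° by 90° clockwise gives 000° — the wind blows toward the north.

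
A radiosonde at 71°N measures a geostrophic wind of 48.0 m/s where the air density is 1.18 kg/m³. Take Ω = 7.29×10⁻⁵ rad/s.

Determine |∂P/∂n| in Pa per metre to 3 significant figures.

Coriolis parameter at 71°N:
f = 2Ω sin φ = 2 × 7.29×10⁻⁵ × sin 71° = 1.38×10⁻⁴ s⁻¹
Geostrophic balance rearranged: |∂P/∂n| = f ρ V_g
|∂P/∂n| = 1.38×10⁻⁴ × 1.18 × 48.0 = 7.81×10⁻³ Pa/m

7.81×10⁻³ Pa/m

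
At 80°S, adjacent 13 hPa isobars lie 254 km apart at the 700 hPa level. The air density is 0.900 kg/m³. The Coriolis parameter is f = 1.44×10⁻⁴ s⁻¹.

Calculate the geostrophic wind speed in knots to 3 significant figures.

76.8 knots

Pressure gradient: |∂P/∂n| = 1300 Pa / 254000 m = 5.12×10⁻³ Pa/m
Geostrophic balance (pressure-gradient force = Coriolis force):
V_g = (1/(fρ)) |∂P/∂n| = 5.12×10⁻³ / (1.44×10⁻⁴ × 0.900) = 39.5 m/s
Converting: 39.5 m/s × 1.944 = 76.8 knots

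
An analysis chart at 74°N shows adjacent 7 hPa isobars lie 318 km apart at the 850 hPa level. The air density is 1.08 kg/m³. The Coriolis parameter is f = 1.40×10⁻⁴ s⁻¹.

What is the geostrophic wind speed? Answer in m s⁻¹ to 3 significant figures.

Pressure gradient: |∂P/∂n| = 700 Pa / 318000 m = 2.20×10⁻³ Pa/m
Geostrophic balance (pressure-gradient force = Coriolis force):
V_g = (1/(fρ)) |∂P/∂n| = 2.20×10⁻³ / (1.40×10⁻⁴ × 1.08) = 14.6 m/s

14.6 m s⁻¹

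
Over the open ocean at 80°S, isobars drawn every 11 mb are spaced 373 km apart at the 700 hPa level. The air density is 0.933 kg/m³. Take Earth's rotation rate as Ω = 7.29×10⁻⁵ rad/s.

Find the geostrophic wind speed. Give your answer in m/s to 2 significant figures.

Coriolis parameter at 80°S:
f = 2Ω sin φ = 2 × 7.29×10⁻⁵ × sin 80° = 1.44×10⁻⁴ s⁻¹
Pressure gradient: |∂P/∂n| = 1100 Pa / 373000 m = 2.95×10⁻³ Pa/m
Geostrophic balance (pressure-gradient force = Coriolis force):
V_g = (1/(fρ)) |∂P/∂n| = 2.95×10⁻³ / (1.44×10⁻⁴ × 0.933) = 22.0 m/s

22 m/s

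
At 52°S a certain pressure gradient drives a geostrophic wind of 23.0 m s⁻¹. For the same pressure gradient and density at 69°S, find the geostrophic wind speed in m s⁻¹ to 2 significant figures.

19 m s⁻¹

With the same pressure gradient and density, V_g ∝ 1/f ∝ 1/sin φ.
V₂ = V₁ · sin φ₁ / sin φ₂ = 23.0 × sin 52° / sin 69°
V₂ = 23.0 × 0.7880/0.9336 = 19 m s⁻¹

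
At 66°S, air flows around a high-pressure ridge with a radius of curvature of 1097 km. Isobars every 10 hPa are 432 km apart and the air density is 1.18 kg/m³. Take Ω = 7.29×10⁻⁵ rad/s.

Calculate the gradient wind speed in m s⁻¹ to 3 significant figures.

16.6 m s⁻¹

Coriolis parameter at 66°S:
f = 2Ω sin φ = 2 × 7.29×10⁻⁵ × sin 66° = 1.33×10⁻⁴ s⁻¹
Pressure gradient: |∂P/∂n| = 1000 Pa / 432000 m = 2.31×10⁻³ Pa/m
Geostrophic speed: V_g = |∂P/∂n|/(fρ) = 2.31×10⁻³/(1.33×10⁻⁴ × 1.18) = 14.7 m/s
Around a high, pressure-gradient force acts outward with centrifugal, so Coriolis balances both:
fV = (1/ρ)|∂P/∂n| + V²/R  →  V² − fR·V + fR·V_g = 0
With fR = 1.33×10⁻⁴ × 1097×10³ m = 146 m/s:
V = [fR − √((fR)² − 4 fR V_g)]/2 = [146 − √(146² − 4×146×14.7)]/2 = 16.6 m/s
Supergeostrophic (V > V_g = 14.7 m/s), as expected around a high.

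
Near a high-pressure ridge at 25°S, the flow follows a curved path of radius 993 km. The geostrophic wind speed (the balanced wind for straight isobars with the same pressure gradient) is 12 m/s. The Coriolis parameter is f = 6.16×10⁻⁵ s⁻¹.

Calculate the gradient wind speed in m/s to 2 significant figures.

16 m/s

Around a high, pressure-gradient force acts outward with centrifugal, so Coriolis balances both:
fV = (1/ρ)|∂P/∂n| + V²/R  →  V² − fR·V + fR·V_g = 0
With fR = 6.16×10⁻⁵ × 993×10³ m = 61.2 m/s:
V = [fR − √((fR)² − 4 fR V_g)]/2 = [61.2 − √(61.2² − 4×61.2×12)]/2 = 16.4 m/s
Supergeostrophic (V > V_g = 12 m/s), as expected around a high.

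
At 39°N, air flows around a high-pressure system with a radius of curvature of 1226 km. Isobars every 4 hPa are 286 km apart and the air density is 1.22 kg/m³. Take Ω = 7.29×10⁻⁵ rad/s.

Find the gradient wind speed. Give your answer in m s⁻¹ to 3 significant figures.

Coriolis parameter at 39°N:
f = 2Ω sin φ = 2 × 7.29×10⁻⁵ × sin 39° = 9.18×10⁻⁵ s⁻¹
Pressure gradient: |∂P/∂n| = 400 Pa / 286000 m = 1.40×10⁻³ Pa/m
Geostrophic speed: V_g = |∂P/∂n|/(fρ) = 1.40×10⁻³/(9.18×10⁻⁵ × 1.22) = 12.5 m/s
Around a high, pressure-gradient force acts outward with centrifugal, so Coriolis balances both:
fV = (1/ρ)|∂P/∂n| + V²/R  →  V² − fR·V + fR·V_g = 0
With fR = 9.18×10⁻⁵ × 1226×10³ m = 112 m/s:
V = [fR − √((fR)² − 4 fR V_g)]/2 = [112 − √(112² − 4×112×12.5)]/2 = 14.3 m/s
Supergeostrophic (V > V_g = 12.5 m/s), as expected around a high.

14.3 m s⁻¹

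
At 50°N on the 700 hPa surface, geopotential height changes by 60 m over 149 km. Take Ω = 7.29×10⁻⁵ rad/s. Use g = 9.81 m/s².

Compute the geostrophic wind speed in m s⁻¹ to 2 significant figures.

Coriolis parameter at 50°N:
f = 2Ω sin φ = 2 × 7.29×10⁻⁵ × sin 50° = 1.12×10⁻⁴ s⁻¹
Height gradient: |∂Z/∂n| = 60 m / 149000 m = 4.03×10⁻⁴
On a pressure surface, geostrophic balance gives V_g = (g/f)|∂Z/∂n|:
V_g = 9.81 × 4.03×10⁻⁴ / 1.12×10⁻⁴ = 35.4 m/s

35 m s⁻¹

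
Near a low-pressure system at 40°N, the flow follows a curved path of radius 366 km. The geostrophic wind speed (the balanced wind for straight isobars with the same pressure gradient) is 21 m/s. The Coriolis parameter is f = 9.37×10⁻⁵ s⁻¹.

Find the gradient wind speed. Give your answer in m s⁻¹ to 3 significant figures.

14.7 m s⁻¹

Around a low, centrifugal force acts outward with Coriolis, so pressure-gradient force balances both:
(1/ρ)|∂P/∂n| = fV + V²/R  →  V² + fR·V − fR·V_g = 0
With fR = 9.37×10⁻⁵ × 366×10³ m = 34.3 m/s:
V = [−fR + √((fR)² + 4 fR V_g)]/2 = [−34.3 + √(34.3² + 4×34.3×21)]/2 = 14.7 m/s
Subgeostrophic (V < V_g = 21 m/s), as expected around a low.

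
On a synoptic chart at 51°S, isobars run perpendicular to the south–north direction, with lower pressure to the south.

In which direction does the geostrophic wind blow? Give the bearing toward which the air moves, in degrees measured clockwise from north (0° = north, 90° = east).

090°

The pressure-gradient force points toward the south (bearing 180°).
Geostrophic balance: in the Southern Hemisphere the Coriolis force deflects motion to the left, so the geostrophic wind blows 90° to the left of the pressure-gradient force (low pressure on the right).
Rotating 180° by 90° counterclockwise gives 090° — the wind blows toward the east.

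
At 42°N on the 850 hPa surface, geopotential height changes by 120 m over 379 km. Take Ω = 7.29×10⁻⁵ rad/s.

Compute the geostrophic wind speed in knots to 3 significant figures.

61.9 knots

Coriolis parameter at 42°N:
f = 2Ω sin φ = 2 × 7.29×10⁻⁵ × sin 42° = 9.76×10⁻⁵ s⁻¹
Height gradient: |∂Z/∂n| = 120 m / 379000 m = 3.17×10⁻⁴
On a pressure surface, geostrophic balance gives V_g = (g/f)|∂Z/∂n|:
V_g = 9.81 × 3.17×10⁻⁴ / 9.76×10⁻⁵ = 31.8 m/s
Converting: 31.8 m/s × 1.944 = 61.9 knots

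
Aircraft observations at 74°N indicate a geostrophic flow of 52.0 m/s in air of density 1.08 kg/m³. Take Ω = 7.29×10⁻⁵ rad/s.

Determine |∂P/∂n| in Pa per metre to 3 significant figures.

7.87×10⁻³ Pa/m

Coriolis parameter at 74°N:
f = 2Ω sin φ = 2 × 7.29×10⁻⁵ × sin 74° = 1.40×10⁻⁴ s⁻¹
Geostrophic balance rearranged: |∂P/∂n| = f ρ V_g
|∂P/∂n| = 1.40×10⁻⁴ × 1.08 × 52.0 = 7.87×10⁻³ Pa/m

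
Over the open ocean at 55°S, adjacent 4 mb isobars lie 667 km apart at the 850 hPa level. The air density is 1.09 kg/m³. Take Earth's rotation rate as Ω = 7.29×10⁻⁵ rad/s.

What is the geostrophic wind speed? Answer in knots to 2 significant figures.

9.0 knots

Coriolis parameter at 55°S:
f = 2Ω sin φ = 2 × 7.29×10⁻⁵ × sin 55° = 1.19×10⁻⁴ s⁻¹
Pressure gradient: |∂P/∂n| = 400 Pa / 667000 m = 6.00×10⁻⁴ Pa/m
Geostrophic balance (pressure-gradient force = Coriolis force):
V_g = (1/(fρ)) |∂P/∂n| = 6.00×10⁻⁴ / (1.19×10⁻⁴ × 1.09) = 4.61 m/s
Converting: 4.61 m/s × 1.944 = 9.0 knots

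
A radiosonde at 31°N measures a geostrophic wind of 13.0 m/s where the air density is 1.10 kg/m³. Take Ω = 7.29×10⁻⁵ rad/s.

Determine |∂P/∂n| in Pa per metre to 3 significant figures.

Coriolis parameter at 31°N:
f = 2Ω sin φ = 2 × 7.29×10⁻⁵ × sin 31° = 7.51×10⁻⁵ s⁻¹
Geostrophic balance rearranged: |∂P/∂n| = f ρ V_g
|∂P/∂n| = 7.51×10⁻⁵ × 1.10 × 13.0 = 1.07×10⁻³ Pa/m

1.07×10⁻³ Pa/m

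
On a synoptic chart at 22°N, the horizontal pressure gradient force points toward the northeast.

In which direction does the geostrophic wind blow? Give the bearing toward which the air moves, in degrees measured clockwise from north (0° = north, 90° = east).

135°

The pressure-gradient force points toward the northeast (bearing 045°).
Geostrophic balance: in the Northern Hemisphere the Coriolis force deflects motion to the right, so the geostrophic wind blows 90° to the right of the pressure-gradient force (low pressure on the left).
Rotating 045° by 90° clockwise gives 135° — the wind blows toward the southeast.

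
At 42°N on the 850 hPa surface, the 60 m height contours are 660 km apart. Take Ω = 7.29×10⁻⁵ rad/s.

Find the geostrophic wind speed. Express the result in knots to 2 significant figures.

18 knots

Coriolis parameter at 42°N:
f = 2Ω sin φ = 2 × 7.29×10⁻⁵ × sin 42° = 9.76×10⁻⁵ s⁻¹
Height gradient: |∂Z/∂n| = 60 m / 660000 m = 9.09×10⁻⁵
On a pressure surface, geostrophic balance gives V_g = (g/f)|∂Z/∂n|:
V_g = 9.81 × 9.09×10⁻⁵ / 9.76×10⁻⁵ = 9.14 m/s
Converting: 9.14 m/s × 1.944 = 18 knots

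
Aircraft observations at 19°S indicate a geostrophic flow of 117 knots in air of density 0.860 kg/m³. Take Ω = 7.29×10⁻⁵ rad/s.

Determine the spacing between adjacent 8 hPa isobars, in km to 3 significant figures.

Coriolis parameter at 19°S:
f = 2Ω sin φ = 2 × 7.29×10⁻⁵ × sin 19° = 4.75×10⁻⁵ s⁻¹
Wind speed in SI: 117 knots = 60.2 m/s
Geostrophic balance rearranged: |∂P/∂n| = f ρ V_g
|∂P/∂n| = 4.75×10⁻⁵ × 0.860 × 60.2 = 2.46×10⁻³ Pa/m
Isobar spacing: Δn = ΔP/|∂P/∂n| = 800 Pa / 2.46×10⁻³ Pa/m = 325588 m ≈ 326 km

326 km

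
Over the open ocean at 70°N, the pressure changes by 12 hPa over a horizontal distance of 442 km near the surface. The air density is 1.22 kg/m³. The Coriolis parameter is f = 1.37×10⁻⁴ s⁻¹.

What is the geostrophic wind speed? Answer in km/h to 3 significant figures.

Pressure gradient: |∂P/∂n| = 1200 Pa / 442000 m = 2.71×10⁻³ Pa/m
Geostrophic balance (pressure-gradient force = Coriolis force):
V_g = (1/(fρ)) |∂P/∂n| = 2.71×10⁻³ / (1.37×10⁻⁴ × 1.22) = 16.2 m/s
Converting: 16.2 m/s × 3.6 = 58.5 km/h

58.5 km/h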